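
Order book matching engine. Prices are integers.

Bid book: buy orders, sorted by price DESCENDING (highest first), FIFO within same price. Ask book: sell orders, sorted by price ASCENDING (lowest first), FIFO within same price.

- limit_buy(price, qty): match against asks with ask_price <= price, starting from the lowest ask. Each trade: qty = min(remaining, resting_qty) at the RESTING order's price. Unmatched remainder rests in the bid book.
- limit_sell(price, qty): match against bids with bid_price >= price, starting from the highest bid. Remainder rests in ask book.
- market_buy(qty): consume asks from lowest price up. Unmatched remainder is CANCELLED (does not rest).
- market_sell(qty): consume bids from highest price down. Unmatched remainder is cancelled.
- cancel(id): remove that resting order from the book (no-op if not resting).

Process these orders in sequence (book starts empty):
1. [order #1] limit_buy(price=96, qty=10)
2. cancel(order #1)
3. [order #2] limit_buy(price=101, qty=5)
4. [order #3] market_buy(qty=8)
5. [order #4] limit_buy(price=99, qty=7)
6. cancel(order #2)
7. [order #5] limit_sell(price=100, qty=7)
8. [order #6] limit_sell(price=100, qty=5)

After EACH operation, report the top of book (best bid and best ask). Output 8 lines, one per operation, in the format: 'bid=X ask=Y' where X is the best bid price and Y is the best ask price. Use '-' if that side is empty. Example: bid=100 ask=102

Answer: bid=96 ask=-
bid=- ask=-
bid=101 ask=-
bid=101 ask=-
bid=101 ask=-
bid=99 ask=-
bid=99 ask=100
bid=99 ask=100

Derivation:
After op 1 [order #1] limit_buy(price=96, qty=10): fills=none; bids=[#1:10@96] asks=[-]
After op 2 cancel(order #1): fills=none; bids=[-] asks=[-]
After op 3 [order #2] limit_buy(price=101, qty=5): fills=none; bids=[#2:5@101] asks=[-]
After op 4 [order #3] market_buy(qty=8): fills=none; bids=[#2:5@101] asks=[-]
After op 5 [order #4] limit_buy(price=99, qty=7): fills=none; bids=[#2:5@101 #4:7@99] asks=[-]
After op 6 cancel(order #2): fills=none; bids=[#4:7@99] asks=[-]
After op 7 [order #5] limit_sell(price=100, qty=7): fills=none; bids=[#4:7@99] asks=[#5:7@100]
After op 8 [order #6] limit_sell(price=100, qty=5): fills=none; bids=[#4:7@99] asks=[#5:7@100 #6:5@100]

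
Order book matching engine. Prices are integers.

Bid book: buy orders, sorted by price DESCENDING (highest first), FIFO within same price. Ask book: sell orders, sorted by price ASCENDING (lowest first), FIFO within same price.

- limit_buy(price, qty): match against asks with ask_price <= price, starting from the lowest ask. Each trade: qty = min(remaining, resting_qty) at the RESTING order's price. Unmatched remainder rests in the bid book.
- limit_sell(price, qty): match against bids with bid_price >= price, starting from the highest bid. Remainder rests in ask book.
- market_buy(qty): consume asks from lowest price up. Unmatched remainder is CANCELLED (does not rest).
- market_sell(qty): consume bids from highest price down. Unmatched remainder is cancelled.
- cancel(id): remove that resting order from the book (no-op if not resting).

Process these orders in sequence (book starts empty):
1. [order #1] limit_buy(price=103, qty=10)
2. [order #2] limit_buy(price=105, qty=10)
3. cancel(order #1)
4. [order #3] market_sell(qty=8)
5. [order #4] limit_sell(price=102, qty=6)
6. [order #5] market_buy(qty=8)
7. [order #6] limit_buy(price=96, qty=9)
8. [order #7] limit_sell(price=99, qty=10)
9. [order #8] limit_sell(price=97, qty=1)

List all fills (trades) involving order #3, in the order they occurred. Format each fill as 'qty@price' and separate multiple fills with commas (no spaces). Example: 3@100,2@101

After op 1 [order #1] limit_buy(price=103, qty=10): fills=none; bids=[#1:10@103] asks=[-]
After op 2 [order #2] limit_buy(price=105, qty=10): fills=none; bids=[#2:10@105 #1:10@103] asks=[-]
After op 3 cancel(order #1): fills=none; bids=[#2:10@105] asks=[-]
After op 4 [order #3] market_sell(qty=8): fills=#2x#3:8@105; bids=[#2:2@105] asks=[-]
After op 5 [order #4] limit_sell(price=102, qty=6): fills=#2x#4:2@105; bids=[-] asks=[#4:4@102]
After op 6 [order #5] market_buy(qty=8): fills=#5x#4:4@102; bids=[-] asks=[-]
After op 7 [order #6] limit_buy(price=96, qty=9): fills=none; bids=[#6:9@96] asks=[-]
After op 8 [order #7] limit_sell(price=99, qty=10): fills=none; bids=[#6:9@96] asks=[#7:10@99]
After op 9 [order #8] limit_sell(price=97, qty=1): fills=none; bids=[#6:9@96] asks=[#8:1@97 #7:10@99]

Answer: 8@105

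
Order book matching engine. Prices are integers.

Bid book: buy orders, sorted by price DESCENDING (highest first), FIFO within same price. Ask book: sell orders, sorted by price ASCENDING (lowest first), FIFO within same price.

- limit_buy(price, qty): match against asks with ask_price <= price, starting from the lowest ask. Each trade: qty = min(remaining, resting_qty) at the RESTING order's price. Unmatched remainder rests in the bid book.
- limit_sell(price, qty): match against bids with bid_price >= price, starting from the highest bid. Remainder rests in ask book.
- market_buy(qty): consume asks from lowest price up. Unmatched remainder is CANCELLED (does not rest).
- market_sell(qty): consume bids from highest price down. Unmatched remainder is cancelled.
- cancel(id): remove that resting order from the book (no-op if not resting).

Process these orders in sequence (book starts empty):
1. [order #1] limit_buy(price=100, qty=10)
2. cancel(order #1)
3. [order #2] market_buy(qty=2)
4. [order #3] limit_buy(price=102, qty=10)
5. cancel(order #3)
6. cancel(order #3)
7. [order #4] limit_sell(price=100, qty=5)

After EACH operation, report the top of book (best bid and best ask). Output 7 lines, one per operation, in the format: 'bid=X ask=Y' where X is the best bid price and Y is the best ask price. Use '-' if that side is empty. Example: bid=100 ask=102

After op 1 [order #1] limit_buy(price=100, qty=10): fills=none; bids=[#1:10@100] asks=[-]
After op 2 cancel(order #1): fills=none; bids=[-] asks=[-]
After op 3 [order #2] market_buy(qty=2): fills=none; bids=[-] asks=[-]
After op 4 [order #3] limit_buy(price=102, qty=10): fills=none; bids=[#3:10@102] asks=[-]
After op 5 cancel(order #3): fills=none; bids=[-] asks=[-]
After op 6 cancel(order #3): fills=none; bids=[-] asks=[-]
After op 7 [order #4] limit_sell(price=100, qty=5): fills=none; bids=[-] asks=[#4:5@100]

Answer: bid=100 ask=-
bid=- ask=-
bid=- ask=-
bid=102 ask=-
bid=- ask=-
bid=- ask=-
bid=- ask=100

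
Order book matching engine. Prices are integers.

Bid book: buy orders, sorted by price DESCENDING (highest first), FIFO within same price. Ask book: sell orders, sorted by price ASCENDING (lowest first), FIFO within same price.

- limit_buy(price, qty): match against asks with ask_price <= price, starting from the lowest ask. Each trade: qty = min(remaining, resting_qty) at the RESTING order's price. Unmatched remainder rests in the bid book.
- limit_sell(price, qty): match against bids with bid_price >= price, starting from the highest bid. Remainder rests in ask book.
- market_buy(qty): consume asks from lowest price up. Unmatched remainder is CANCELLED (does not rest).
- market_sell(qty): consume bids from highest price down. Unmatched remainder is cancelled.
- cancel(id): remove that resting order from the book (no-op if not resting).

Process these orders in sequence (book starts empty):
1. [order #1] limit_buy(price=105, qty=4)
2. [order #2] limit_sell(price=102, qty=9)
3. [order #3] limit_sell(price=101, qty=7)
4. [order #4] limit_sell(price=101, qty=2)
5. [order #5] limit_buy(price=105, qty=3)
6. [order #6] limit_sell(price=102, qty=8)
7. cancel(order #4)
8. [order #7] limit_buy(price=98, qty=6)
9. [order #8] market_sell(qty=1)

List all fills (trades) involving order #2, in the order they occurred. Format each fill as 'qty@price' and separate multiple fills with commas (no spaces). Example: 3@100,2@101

After op 1 [order #1] limit_buy(price=105, qty=4): fills=none; bids=[#1:4@105] asks=[-]
After op 2 [order #2] limit_sell(price=102, qty=9): fills=#1x#2:4@105; bids=[-] asks=[#2:5@102]
After op 3 [order #3] limit_sell(price=101, qty=7): fills=none; bids=[-] asks=[#3:7@101 #2:5@102]
After op 4 [order #4] limit_sell(price=101, qty=2): fills=none; bids=[-] asks=[#3:7@101 #4:2@101 #2:5@102]
After op 5 [order #5] limit_buy(price=105, qty=3): fills=#5x#3:3@101; bids=[-] asks=[#3:4@101 #4:2@101 #2:5@102]
After op 6 [order #6] limit_sell(price=102, qty=8): fills=none; bids=[-] asks=[#3:4@101 #4:2@101 #2:5@102 #6:8@102]
After op 7 cancel(order #4): fills=none; bids=[-] asks=[#3:4@101 #2:5@102 #6:8@102]
After op 8 [order #7] limit_buy(price=98, qty=6): fills=none; bids=[#7:6@98] asks=[#3:4@101 #2:5@102 #6:8@102]
After op 9 [order #8] market_sell(qty=1): fills=#7x#8:1@98; bids=[#7:5@98] asks=[#3:4@101 #2:5@102 #6:8@102]

Answer: 4@105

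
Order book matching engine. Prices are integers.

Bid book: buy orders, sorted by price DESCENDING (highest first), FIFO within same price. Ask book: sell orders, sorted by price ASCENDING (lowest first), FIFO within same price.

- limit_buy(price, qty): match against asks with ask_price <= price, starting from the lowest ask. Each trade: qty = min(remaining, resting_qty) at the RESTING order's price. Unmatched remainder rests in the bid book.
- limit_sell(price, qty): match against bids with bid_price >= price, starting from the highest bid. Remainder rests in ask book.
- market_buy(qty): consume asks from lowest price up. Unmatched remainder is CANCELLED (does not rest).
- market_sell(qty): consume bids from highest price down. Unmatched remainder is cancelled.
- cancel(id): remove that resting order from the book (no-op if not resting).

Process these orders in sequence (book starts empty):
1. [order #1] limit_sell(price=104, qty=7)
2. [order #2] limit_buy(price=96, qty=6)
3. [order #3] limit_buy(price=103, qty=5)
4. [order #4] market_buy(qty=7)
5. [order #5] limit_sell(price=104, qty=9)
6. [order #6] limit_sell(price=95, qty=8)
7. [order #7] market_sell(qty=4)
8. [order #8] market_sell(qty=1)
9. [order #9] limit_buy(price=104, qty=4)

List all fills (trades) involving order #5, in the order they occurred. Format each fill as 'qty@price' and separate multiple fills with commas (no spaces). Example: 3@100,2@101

Answer: 4@104

Derivation:
After op 1 [order #1] limit_sell(price=104, qty=7): fills=none; bids=[-] asks=[#1:7@104]
After op 2 [order #2] limit_buy(price=96, qty=6): fills=none; bids=[#2:6@96] asks=[#1:7@104]
After op 3 [order #3] limit_buy(price=103, qty=5): fills=none; bids=[#3:5@103 #2:6@96] asks=[#1:7@104]
After op 4 [order #4] market_buy(qty=7): fills=#4x#1:7@104; bids=[#3:5@103 #2:6@96] asks=[-]
After op 5 [order #5] limit_sell(price=104, qty=9): fills=none; bids=[#3:5@103 #2:6@96] asks=[#5:9@104]
After op 6 [order #6] limit_sell(price=95, qty=8): fills=#3x#6:5@103 #2x#6:3@96; bids=[#2:3@96] asks=[#5:9@104]
After op 7 [order #7] market_sell(qty=4): fills=#2x#7:3@96; bids=[-] asks=[#5:9@104]
After op 8 [order #8] market_sell(qty=1): fills=none; bids=[-] asks=[#5:9@104]
After op 9 [order #9] limit_buy(price=104, qty=4): fills=#9x#5:4@104; bids=[-] asks=[#5:5@104]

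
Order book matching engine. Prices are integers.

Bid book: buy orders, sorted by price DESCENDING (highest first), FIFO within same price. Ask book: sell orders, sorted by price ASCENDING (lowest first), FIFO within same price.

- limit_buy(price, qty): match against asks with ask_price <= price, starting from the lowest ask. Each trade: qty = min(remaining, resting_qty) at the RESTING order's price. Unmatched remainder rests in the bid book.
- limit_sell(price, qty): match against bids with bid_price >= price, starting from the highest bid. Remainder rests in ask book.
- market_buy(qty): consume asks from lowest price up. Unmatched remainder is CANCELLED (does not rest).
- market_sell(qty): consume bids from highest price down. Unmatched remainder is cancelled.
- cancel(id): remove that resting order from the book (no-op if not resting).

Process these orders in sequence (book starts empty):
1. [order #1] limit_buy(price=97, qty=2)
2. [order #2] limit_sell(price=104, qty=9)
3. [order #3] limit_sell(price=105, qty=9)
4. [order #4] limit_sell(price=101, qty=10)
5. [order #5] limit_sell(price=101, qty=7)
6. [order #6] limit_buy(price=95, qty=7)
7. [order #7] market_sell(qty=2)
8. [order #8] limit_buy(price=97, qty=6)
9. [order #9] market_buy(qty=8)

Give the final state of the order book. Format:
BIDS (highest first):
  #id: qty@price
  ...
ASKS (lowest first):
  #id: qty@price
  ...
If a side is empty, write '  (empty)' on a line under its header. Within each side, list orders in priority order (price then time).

After op 1 [order #1] limit_buy(price=97, qty=2): fills=none; bids=[#1:2@97] asks=[-]
After op 2 [order #2] limit_sell(price=104, qty=9): fills=none; bids=[#1:2@97] asks=[#2:9@104]
After op 3 [order #3] limit_sell(price=105, qty=9): fills=none; bids=[#1:2@97] asks=[#2:9@104 #3:9@105]
After op 4 [order #4] limit_sell(price=101, qty=10): fills=none; bids=[#1:2@97] asks=[#4:10@101 #2:9@104 #3:9@105]
After op 5 [order #5] limit_sell(price=101, qty=7): fills=none; bids=[#1:2@97] asks=[#4:10@101 #5:7@101 #2:9@104 #3:9@105]
After op 6 [order #6] limit_buy(price=95, qty=7): fills=none; bids=[#1:2@97 #6:7@95] asks=[#4:10@101 #5:7@101 #2:9@104 #3:9@105]
After op 7 [order #7] market_sell(qty=2): fills=#1x#7:2@97; bids=[#6:7@95] asks=[#4:10@101 #5:7@101 #2:9@104 #3:9@105]
After op 8 [order #8] limit_buy(price=97, qty=6): fills=none; bids=[#8:6@97 #6:7@95] asks=[#4:10@101 #5:7@101 #2:9@104 #3:9@105]
After op 9 [order #9] market_buy(qty=8): fills=#9x#4:8@101; bids=[#8:6@97 #6:7@95] asks=[#4:2@101 #5:7@101 #2:9@104 #3:9@105]

Answer: BIDS (highest first):
  #8: 6@97
  #6: 7@95
ASKS (lowest first):
  #4: 2@101
  #5: 7@101
  #2: 9@104
  #3: 9@105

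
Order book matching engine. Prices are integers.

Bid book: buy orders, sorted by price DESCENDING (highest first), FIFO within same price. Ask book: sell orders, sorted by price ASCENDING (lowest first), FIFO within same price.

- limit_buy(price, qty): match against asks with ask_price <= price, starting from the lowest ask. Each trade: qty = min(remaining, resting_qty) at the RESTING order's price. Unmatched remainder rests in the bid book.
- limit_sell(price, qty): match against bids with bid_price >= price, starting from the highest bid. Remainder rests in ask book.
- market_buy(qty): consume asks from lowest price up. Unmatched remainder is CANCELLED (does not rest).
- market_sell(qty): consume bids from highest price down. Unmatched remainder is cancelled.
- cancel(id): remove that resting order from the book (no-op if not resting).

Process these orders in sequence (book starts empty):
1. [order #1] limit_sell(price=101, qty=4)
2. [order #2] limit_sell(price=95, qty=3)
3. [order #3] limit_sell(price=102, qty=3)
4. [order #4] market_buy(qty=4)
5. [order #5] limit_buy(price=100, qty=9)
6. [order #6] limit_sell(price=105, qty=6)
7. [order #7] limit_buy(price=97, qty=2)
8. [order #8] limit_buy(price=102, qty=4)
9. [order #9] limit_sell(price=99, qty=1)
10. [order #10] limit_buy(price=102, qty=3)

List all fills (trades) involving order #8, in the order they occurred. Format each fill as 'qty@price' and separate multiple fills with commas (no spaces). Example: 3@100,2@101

Answer: 3@101,1@102

Derivation:
After op 1 [order #1] limit_sell(price=101, qty=4): fills=none; bids=[-] asks=[#1:4@101]
After op 2 [order #2] limit_sell(price=95, qty=3): fills=none; bids=[-] asks=[#2:3@95 #1:4@101]
After op 3 [order #3] limit_sell(price=102, qty=3): fills=none; bids=[-] asks=[#2:3@95 #1:4@101 #3:3@102]
After op 4 [order #4] market_buy(qty=4): fills=#4x#2:3@95 #4x#1:1@101; bids=[-] asks=[#1:3@101 #3:3@102]
After op 5 [order #5] limit_buy(price=100, qty=9): fills=none; bids=[#5:9@100] asks=[#1:3@101 #3:3@102]
After op 6 [order #6] limit_sell(price=105, qty=6): fills=none; bids=[#5:9@100] asks=[#1:3@101 #3:3@102 #6:6@105]
After op 7 [order #7] limit_buy(price=97, qty=2): fills=none; bids=[#5:9@100 #7:2@97] asks=[#1:3@101 #3:3@102 #6:6@105]
After op 8 [order #8] limit_buy(price=102, qty=4): fills=#8x#1:3@101 #8x#3:1@102; bids=[#5:9@100 #7:2@97] asks=[#3:2@102 #6:6@105]
After op 9 [order #9] limit_sell(price=99, qty=1): fills=#5x#9:1@100; bids=[#5:8@100 #7:2@97] asks=[#3:2@102 #6:6@105]
After op 10 [order #10] limit_buy(price=102, qty=3): fills=#10x#3:2@102; bids=[#10:1@102 #5:8@100 #7:2@97] asks=[#6:6@105]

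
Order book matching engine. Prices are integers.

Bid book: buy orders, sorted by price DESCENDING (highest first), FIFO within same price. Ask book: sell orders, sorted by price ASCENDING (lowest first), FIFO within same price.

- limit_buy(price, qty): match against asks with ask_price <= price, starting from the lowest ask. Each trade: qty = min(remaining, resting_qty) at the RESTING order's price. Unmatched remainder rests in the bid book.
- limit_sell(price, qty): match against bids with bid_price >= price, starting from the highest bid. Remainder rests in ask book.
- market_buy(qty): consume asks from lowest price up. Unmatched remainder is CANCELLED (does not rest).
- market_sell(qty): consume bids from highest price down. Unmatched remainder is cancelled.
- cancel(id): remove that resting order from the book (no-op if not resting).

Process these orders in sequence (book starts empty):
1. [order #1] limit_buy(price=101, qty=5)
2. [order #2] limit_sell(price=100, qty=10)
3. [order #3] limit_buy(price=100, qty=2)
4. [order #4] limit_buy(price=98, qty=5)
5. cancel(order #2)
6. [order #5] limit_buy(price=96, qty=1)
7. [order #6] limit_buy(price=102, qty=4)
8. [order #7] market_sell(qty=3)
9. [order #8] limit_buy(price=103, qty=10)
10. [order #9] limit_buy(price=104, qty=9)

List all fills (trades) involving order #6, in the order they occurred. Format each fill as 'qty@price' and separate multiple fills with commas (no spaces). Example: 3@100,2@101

Answer: 3@102

Derivation:
After op 1 [order #1] limit_buy(price=101, qty=5): fills=none; bids=[#1:5@101] asks=[-]
After op 2 [order #2] limit_sell(price=100, qty=10): fills=#1x#2:5@101; bids=[-] asks=[#2:5@100]
After op 3 [order #3] limit_buy(price=100, qty=2): fills=#3x#2:2@100; bids=[-] asks=[#2:3@100]
After op 4 [order #4] limit_buy(price=98, qty=5): fills=none; bids=[#4:5@98] asks=[#2:3@100]
After op 5 cancel(order #2): fills=none; bids=[#4:5@98] asks=[-]
After op 6 [order #5] limit_buy(price=96, qty=1): fills=none; bids=[#4:5@98 #5:1@96] asks=[-]
After op 7 [order #6] limit_buy(price=102, qty=4): fills=none; bids=[#6:4@102 #4:5@98 #5:1@96] asks=[-]
After op 8 [order #7] market_sell(qty=3): fills=#6x#7:3@102; bids=[#6:1@102 #4:5@98 #5:1@96] asks=[-]
After op 9 [order #8] limit_buy(price=103, qty=10): fills=none; bids=[#8:10@103 #6:1@102 #4:5@98 #5:1@96] asks=[-]
After op 10 [order #9] limit_buy(price=104, qty=9): fills=none; bids=[#9:9@104 #8:10@103 #6:1@102 #4:5@98 #5:1@96] asks=[-]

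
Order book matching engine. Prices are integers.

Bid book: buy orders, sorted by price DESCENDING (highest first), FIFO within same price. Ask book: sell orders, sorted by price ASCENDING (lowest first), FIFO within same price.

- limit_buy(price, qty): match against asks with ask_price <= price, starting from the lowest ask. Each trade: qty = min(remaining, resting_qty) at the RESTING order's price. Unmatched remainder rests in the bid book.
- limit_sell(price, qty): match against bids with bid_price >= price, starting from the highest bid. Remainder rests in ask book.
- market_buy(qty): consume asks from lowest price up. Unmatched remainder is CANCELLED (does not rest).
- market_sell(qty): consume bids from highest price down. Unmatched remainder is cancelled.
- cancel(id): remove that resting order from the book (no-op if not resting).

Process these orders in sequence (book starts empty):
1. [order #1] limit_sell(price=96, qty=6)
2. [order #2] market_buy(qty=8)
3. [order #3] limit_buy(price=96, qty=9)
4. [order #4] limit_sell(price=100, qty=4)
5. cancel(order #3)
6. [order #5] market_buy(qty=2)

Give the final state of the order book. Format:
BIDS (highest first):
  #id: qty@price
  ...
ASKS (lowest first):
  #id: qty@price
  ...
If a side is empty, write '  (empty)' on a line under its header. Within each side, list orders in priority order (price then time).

After op 1 [order #1] limit_sell(price=96, qty=6): fills=none; bids=[-] asks=[#1:6@96]
After op 2 [order #2] market_buy(qty=8): fills=#2x#1:6@96; bids=[-] asks=[-]
After op 3 [order #3] limit_buy(price=96, qty=9): fills=none; bids=[#3:9@96] asks=[-]
After op 4 [order #4] limit_sell(price=100, qty=4): fills=none; bids=[#3:9@96] asks=[#4:4@100]
After op 5 cancel(order #3): fills=none; bids=[-] asks=[#4:4@100]
After op 6 [order #5] market_buy(qty=2): fills=#5x#4:2@100; bids=[-] asks=[#4:2@100]

Answer: BIDS (highest first):
  (empty)
ASKS (lowest first):
  #4: 2@100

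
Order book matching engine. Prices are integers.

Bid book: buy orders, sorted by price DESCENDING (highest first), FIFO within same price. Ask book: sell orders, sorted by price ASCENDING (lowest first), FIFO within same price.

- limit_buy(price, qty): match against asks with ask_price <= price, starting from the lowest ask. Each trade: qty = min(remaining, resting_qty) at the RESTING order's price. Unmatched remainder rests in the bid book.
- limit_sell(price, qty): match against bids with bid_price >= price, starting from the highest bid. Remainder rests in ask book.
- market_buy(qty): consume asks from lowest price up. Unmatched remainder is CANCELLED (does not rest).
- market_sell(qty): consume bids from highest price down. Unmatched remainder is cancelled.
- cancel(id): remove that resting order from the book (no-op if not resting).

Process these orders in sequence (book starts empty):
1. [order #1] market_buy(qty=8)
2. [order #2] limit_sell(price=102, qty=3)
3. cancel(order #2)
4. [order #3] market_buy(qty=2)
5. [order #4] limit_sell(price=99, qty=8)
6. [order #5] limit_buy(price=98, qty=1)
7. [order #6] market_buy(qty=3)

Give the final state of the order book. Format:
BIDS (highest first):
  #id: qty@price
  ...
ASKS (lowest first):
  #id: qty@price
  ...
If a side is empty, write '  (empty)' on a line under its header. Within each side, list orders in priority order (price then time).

After op 1 [order #1] market_buy(qty=8): fills=none; bids=[-] asks=[-]
After op 2 [order #2] limit_sell(price=102, qty=3): fills=none; bids=[-] asks=[#2:3@102]
After op 3 cancel(order #2): fills=none; bids=[-] asks=[-]
After op 4 [order #3] market_buy(qty=2): fills=none; bids=[-] asks=[-]
After op 5 [order #4] limit_sell(price=99, qty=8): fills=none; bids=[-] asks=[#4:8@99]
After op 6 [order #5] limit_buy(price=98, qty=1): fills=none; bids=[#5:1@98] asks=[#4:8@99]
After op 7 [order #6] market_buy(qty=3): fills=#6x#4:3@99; bids=[#5:1@98] asks=[#4:5@99]

Answer: BIDS (highest first):
  #5: 1@98
ASKS (lowest first):
  #4: 5@99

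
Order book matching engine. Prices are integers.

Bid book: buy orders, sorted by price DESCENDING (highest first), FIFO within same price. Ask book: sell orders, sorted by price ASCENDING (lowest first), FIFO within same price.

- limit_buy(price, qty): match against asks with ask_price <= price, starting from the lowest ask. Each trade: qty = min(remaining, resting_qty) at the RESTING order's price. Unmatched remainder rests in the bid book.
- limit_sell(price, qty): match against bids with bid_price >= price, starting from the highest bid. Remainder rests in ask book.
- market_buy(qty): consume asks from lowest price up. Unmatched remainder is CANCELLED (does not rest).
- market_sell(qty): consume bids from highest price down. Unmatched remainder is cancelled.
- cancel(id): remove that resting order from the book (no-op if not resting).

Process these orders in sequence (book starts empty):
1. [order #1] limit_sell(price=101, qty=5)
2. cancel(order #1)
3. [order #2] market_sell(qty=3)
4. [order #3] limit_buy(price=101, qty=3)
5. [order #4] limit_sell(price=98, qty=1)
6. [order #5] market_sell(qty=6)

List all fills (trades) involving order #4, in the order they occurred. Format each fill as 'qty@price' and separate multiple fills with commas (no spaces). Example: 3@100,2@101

Answer: 1@101

Derivation:
After op 1 [order #1] limit_sell(price=101, qty=5): fills=none; bids=[-] asks=[#1:5@101]
After op 2 cancel(order #1): fills=none; bids=[-] asks=[-]
After op 3 [order #2] market_sell(qty=3): fills=none; bids=[-] asks=[-]
After op 4 [order #3] limit_buy(price=101, qty=3): fills=none; bids=[#3:3@101] asks=[-]
After op 5 [order #4] limit_sell(price=98, qty=1): fills=#3x#4:1@101; bids=[#3:2@101] asks=[-]
After op 6 [order #5] market_sell(qty=6): fills=#3x#5:2@101; bids=[-] asks=[-]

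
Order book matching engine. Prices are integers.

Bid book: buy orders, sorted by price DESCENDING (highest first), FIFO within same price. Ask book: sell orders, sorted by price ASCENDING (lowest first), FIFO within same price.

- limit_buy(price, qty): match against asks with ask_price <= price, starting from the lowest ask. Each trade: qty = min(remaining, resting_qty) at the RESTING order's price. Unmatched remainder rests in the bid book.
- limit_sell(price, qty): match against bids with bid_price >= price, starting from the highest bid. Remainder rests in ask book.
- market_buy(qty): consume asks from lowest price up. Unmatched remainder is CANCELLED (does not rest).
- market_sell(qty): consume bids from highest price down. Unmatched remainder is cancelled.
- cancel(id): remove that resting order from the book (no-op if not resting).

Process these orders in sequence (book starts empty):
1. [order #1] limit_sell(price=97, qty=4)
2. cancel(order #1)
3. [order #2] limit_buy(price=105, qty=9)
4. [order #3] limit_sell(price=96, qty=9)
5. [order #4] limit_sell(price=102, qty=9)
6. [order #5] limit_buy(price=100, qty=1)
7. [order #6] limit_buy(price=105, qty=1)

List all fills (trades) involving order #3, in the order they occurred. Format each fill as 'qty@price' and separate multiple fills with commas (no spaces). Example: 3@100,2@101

After op 1 [order #1] limit_sell(price=97, qty=4): fills=none; bids=[-] asks=[#1:4@97]
After op 2 cancel(order #1): fills=none; bids=[-] asks=[-]
After op 3 [order #2] limit_buy(price=105, qty=9): fills=none; bids=[#2:9@105] asks=[-]
After op 4 [order #3] limit_sell(price=96, qty=9): fills=#2x#3:9@105; bids=[-] asks=[-]
After op 5 [order #4] limit_sell(price=102, qty=9): fills=none; bids=[-] asks=[#4:9@102]
After op 6 [order #5] limit_buy(price=100, qty=1): fills=none; bids=[#5:1@100] asks=[#4:9@102]
After op 7 [order #6] limit_buy(price=105, qty=1): fills=#6x#4:1@102; bids=[#5:1@100] asks=[#4:8@102]

Answer: 9@105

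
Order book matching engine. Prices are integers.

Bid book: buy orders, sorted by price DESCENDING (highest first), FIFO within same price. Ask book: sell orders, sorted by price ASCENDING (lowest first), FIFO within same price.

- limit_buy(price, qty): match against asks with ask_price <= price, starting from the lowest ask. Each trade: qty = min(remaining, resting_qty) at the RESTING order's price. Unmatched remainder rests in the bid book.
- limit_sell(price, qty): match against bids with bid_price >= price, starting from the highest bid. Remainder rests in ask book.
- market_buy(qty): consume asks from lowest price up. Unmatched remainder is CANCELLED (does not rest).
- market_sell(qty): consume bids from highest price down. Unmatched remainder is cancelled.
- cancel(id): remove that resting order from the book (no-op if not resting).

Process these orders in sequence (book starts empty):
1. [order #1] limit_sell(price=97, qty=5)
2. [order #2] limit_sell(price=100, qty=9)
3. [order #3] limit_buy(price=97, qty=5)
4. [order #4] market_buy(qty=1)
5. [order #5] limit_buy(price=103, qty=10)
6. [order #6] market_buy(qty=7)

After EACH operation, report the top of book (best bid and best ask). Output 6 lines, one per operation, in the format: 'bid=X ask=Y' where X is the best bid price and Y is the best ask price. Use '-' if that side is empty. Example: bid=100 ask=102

After op 1 [order #1] limit_sell(price=97, qty=5): fills=none; bids=[-] asks=[#1:5@97]
After op 2 [order #2] limit_sell(price=100, qty=9): fills=none; bids=[-] asks=[#1:5@97 #2:9@100]
After op 3 [order #3] limit_buy(price=97, qty=5): fills=#3x#1:5@97; bids=[-] asks=[#2:9@100]
After op 4 [order #4] market_buy(qty=1): fills=#4x#2:1@100; bids=[-] asks=[#2:8@100]
After op 5 [order #5] limit_buy(price=103, qty=10): fills=#5x#2:8@100; bids=[#5:2@103] asks=[-]
After op 6 [order #6] market_buy(qty=7): fills=none; bids=[#5:2@103] asks=[-]

Answer: bid=- ask=97
bid=- ask=97
bid=- ask=100
bid=- ask=100
bid=103 ask=-
bid=103 ask=-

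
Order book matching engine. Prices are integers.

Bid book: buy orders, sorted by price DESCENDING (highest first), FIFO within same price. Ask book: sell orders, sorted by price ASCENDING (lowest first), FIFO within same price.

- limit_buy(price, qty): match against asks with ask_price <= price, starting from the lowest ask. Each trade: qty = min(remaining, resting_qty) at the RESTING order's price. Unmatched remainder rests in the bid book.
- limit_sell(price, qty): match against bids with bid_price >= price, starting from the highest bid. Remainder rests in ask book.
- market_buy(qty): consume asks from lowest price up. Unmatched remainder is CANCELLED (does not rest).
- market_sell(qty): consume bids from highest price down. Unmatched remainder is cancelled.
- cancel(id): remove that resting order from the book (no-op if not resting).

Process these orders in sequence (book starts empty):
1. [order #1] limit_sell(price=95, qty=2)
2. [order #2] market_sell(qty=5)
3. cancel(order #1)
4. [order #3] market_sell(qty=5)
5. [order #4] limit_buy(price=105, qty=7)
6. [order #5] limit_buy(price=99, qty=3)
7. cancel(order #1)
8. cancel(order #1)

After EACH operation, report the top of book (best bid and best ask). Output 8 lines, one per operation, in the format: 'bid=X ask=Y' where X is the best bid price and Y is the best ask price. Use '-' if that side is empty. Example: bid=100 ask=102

After op 1 [order #1] limit_sell(price=95, qty=2): fills=none; bids=[-] asks=[#1:2@95]
After op 2 [order #2] market_sell(qty=5): fills=none; bids=[-] asks=[#1:2@95]
After op 3 cancel(order #1): fills=none; bids=[-] asks=[-]
After op 4 [order #3] market_sell(qty=5): fills=none; bids=[-] asks=[-]
After op 5 [order #4] limit_buy(price=105, qty=7): fills=none; bids=[#4:7@105] asks=[-]
After op 6 [order #5] limit_buy(price=99, qty=3): fills=none; bids=[#4:7@105 #5:3@99] asks=[-]
After op 7 cancel(order #1): fills=none; bids=[#4:7@105 #5:3@99] asks=[-]
After op 8 cancel(order #1): fills=none; bids=[#4:7@105 #5:3@99] asks=[-]

Answer: bid=- ask=95
bid=- ask=95
bid=- ask=-
bid=- ask=-
bid=105 ask=-
bid=105 ask=-
bid=105 ask=-
bid=105 ask=-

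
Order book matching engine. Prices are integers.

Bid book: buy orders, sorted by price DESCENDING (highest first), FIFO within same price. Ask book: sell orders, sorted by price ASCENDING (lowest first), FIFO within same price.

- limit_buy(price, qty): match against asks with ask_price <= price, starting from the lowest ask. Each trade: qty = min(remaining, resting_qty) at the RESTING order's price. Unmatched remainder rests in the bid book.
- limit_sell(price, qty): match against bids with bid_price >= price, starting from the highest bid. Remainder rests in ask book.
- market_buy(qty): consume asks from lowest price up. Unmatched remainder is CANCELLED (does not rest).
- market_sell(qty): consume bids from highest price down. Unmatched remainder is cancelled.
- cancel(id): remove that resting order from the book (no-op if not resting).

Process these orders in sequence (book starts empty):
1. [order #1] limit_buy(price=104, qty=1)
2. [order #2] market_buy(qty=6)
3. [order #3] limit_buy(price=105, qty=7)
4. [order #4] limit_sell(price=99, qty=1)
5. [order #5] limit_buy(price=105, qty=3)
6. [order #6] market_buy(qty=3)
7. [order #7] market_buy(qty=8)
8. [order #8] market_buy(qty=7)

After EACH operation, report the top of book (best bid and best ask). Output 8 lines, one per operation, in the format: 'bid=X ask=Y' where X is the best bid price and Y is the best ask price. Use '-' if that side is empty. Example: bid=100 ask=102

After op 1 [order #1] limit_buy(price=104, qty=1): fills=none; bids=[#1:1@104] asks=[-]
After op 2 [order #2] market_buy(qty=6): fills=none; bids=[#1:1@104] asks=[-]
After op 3 [order #3] limit_buy(price=105, qty=7): fills=none; bids=[#3:7@105 #1:1@104] asks=[-]
After op 4 [order #4] limit_sell(price=99, qty=1): fills=#3x#4:1@105; bids=[#3:6@105 #1:1@104] asks=[-]
After op 5 [order #5] limit_buy(price=105, qty=3): fills=none; bids=[#3:6@105 #5:3@105 #1:1@104] asks=[-]
After op 6 [order #6] market_buy(qty=3): fills=none; bids=[#3:6@105 #5:3@105 #1:1@104] asks=[-]
After op 7 [order #7] market_buy(qty=8): fills=none; bids=[#3:6@105 #5:3@105 #1:1@104] asks=[-]
After op 8 [order #8] market_buy(qty=7): fills=none; bids=[#3:6@105 #5:3@105 #1:1@104] asks=[-]

Answer: bid=104 ask=-
bid=104 ask=-
bid=105 ask=-
bid=105 ask=-
bid=105 ask=-
bid=105 ask=-
bid=105 ask=-
bid=105 ask=-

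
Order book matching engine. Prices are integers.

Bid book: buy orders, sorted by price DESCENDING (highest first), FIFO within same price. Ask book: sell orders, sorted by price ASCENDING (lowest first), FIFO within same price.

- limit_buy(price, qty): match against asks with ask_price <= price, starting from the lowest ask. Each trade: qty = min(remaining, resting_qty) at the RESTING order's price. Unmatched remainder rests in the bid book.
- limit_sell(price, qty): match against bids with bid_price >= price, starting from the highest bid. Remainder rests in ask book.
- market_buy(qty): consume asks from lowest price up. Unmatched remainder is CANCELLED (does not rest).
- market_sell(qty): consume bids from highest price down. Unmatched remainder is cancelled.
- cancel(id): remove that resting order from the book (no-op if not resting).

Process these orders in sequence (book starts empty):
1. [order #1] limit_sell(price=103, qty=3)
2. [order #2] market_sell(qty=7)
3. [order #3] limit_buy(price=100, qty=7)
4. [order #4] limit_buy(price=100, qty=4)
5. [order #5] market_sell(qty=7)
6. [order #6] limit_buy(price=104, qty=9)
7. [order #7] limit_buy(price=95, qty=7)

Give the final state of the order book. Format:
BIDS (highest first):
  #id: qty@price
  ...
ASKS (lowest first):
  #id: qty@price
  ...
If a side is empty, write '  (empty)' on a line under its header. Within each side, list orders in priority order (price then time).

After op 1 [order #1] limit_sell(price=103, qty=3): fills=none; bids=[-] asks=[#1:3@103]
After op 2 [order #2] market_sell(qty=7): fills=none; bids=[-] asks=[#1:3@103]
After op 3 [order #3] limit_buy(price=100, qty=7): fills=none; bids=[#3:7@100] asks=[#1:3@103]
After op 4 [order #4] limit_buy(price=100, qty=4): fills=none; bids=[#3:7@100 #4:4@100] asks=[#1:3@103]
After op 5 [order #5] market_sell(qty=7): fills=#3x#5:7@100; bids=[#4:4@100] asks=[#1:3@103]
After op 6 [order #6] limit_buy(price=104, qty=9): fills=#6x#1:3@103; bids=[#6:6@104 #4:4@100] asks=[-]
After op 7 [order #7] limit_buy(price=95, qty=7): fills=none; bids=[#6:6@104 #4:4@100 #7:7@95] asks=[-]

Answer: BIDS (highest first):
  #6: 6@104
  #4: 4@100
  #7: 7@95
ASKS (lowest first):
  (empty)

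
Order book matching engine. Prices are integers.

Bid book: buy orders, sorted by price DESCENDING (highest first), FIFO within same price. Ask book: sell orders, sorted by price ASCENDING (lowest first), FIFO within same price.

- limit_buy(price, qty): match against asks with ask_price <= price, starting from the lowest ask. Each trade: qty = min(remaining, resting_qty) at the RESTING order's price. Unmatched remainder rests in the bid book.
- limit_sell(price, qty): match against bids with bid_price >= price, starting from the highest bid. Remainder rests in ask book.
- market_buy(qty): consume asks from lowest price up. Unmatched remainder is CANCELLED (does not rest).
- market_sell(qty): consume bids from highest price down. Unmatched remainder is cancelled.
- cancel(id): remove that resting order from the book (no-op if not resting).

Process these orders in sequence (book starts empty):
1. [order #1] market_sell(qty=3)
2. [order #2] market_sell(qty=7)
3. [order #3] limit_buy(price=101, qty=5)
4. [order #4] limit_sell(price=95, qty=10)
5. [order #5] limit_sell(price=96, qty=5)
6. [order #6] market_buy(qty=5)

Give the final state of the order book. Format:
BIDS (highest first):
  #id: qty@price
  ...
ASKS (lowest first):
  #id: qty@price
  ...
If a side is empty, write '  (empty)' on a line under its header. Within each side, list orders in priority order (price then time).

After op 1 [order #1] market_sell(qty=3): fills=none; bids=[-] asks=[-]
After op 2 [order #2] market_sell(qty=7): fills=none; bids=[-] asks=[-]
After op 3 [order #3] limit_buy(price=101, qty=5): fills=none; bids=[#3:5@101] asks=[-]
After op 4 [order #4] limit_sell(price=95, qty=10): fills=#3x#4:5@101; bids=[-] asks=[#4:5@95]
After op 5 [order #5] limit_sell(price=96, qty=5): fills=none; bids=[-] asks=[#4:5@95 #5:5@96]
After op 6 [order #6] market_buy(qty=5): fills=#6x#4:5@95; bids=[-] asks=[#5:5@96]

Answer: BIDS (highest first):
  (empty)
ASKS (lowest first):
  #5: 5@96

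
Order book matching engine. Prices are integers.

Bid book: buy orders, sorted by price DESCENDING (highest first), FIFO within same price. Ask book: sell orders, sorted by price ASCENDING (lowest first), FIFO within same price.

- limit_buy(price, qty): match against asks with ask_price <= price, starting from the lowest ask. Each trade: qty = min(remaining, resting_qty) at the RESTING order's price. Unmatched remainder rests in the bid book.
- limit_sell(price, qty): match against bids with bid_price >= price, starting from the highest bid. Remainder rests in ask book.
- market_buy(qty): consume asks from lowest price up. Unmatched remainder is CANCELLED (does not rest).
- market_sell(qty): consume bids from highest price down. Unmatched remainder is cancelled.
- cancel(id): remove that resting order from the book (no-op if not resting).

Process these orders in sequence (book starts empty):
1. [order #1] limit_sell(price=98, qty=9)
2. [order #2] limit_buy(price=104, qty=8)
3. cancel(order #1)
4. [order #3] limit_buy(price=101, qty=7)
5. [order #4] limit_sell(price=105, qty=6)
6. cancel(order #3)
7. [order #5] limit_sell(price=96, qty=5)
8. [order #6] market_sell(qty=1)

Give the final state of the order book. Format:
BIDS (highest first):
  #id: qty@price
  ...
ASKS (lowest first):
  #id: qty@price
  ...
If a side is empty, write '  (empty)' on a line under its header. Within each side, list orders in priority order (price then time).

After op 1 [order #1] limit_sell(price=98, qty=9): fills=none; bids=[-] asks=[#1:9@98]
After op 2 [order #2] limit_buy(price=104, qty=8): fills=#2x#1:8@98; bids=[-] asks=[#1:1@98]
After op 3 cancel(order #1): fills=none; bids=[-] asks=[-]
After op 4 [order #3] limit_buy(price=101, qty=7): fills=none; bids=[#3:7@101] asks=[-]
After op 5 [order #4] limit_sell(price=105, qty=6): fills=none; bids=[#3:7@101] asks=[#4:6@105]
After op 6 cancel(order #3): fills=none; bids=[-] asks=[#4:6@105]
After op 7 [order #5] limit_sell(price=96, qty=5): fills=none; bids=[-] asks=[#5:5@96 #4:6@105]
After op 8 [order #6] market_sell(qty=1): fills=none; bids=[-] asks=[#5:5@96 #4:6@105]

Answer: BIDS (highest first):
  (empty)
ASKS (lowest first):
  #5: 5@96
  #4: 6@105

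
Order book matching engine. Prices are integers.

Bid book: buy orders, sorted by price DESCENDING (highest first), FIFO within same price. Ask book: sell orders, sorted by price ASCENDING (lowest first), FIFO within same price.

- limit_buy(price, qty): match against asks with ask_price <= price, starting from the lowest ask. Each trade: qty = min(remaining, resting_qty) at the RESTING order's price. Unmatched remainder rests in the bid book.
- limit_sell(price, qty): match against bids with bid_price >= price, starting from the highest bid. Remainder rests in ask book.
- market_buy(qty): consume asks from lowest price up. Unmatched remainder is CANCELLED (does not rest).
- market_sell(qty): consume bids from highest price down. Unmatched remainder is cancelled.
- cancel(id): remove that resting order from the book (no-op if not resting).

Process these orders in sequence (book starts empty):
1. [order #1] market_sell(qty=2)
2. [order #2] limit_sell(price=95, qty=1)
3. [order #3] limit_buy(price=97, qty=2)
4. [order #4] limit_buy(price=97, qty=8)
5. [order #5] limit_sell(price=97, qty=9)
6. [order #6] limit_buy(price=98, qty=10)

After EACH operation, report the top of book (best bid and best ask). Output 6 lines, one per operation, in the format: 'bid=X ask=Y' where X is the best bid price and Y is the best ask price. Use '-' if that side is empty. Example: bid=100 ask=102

Answer: bid=- ask=-
bid=- ask=95
bid=97 ask=-
bid=97 ask=-
bid=- ask=-
bid=98 ask=-

Derivation:
After op 1 [order #1] market_sell(qty=2): fills=none; bids=[-] asks=[-]
After op 2 [order #2] limit_sell(price=95, qty=1): fills=none; bids=[-] asks=[#2:1@95]
After op 3 [order #3] limit_buy(price=97, qty=2): fills=#3x#2:1@95; bids=[#3:1@97] asks=[-]
After op 4 [order #4] limit_buy(price=97, qty=8): fills=none; bids=[#3:1@97 #4:8@97] asks=[-]
After op 5 [order #5] limit_sell(price=97, qty=9): fills=#3x#5:1@97 #4x#5:8@97; bids=[-] asks=[-]
After op 6 [order #6] limit_buy(price=98, qty=10): fills=none; bids=[#6:10@98] asks=[-]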